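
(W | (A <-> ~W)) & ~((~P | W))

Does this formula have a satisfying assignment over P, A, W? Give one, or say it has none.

P = True, A = True, W = False

  W | (A <-> ~W) = True
    A <-> ~W = True
      ~W = True
  ~((~P | W)) = True
    ~P | W = False
      ~P = False
Both conjuncts True, so the formula holds.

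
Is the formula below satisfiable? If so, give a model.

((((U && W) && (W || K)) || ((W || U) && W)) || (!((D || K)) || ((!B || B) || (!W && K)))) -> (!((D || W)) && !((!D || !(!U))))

The formula is unsatisfiable.

Case W = True: the formula becomes (True || (!((D || K)) || (!B || B))) -> (False && !((!D || !(!U)))) = False.
Case W = False: the formula simplifies to (!((D || K)) || ((!B || B) || K)) -> (!D && !((!D || !(!U)))).
  D = True: simplifies to !(((!B || B) || K)).
    B = True: this becomes !((True || K)) = False.
    B = False: this becomes !((True || K)) = False.
  D = False: simplifies to !((!K || ((!B || B) || K))).
    B = True: this becomes !((!K || True)) = False.
    B = False: this becomes !((!K || True)) = False.
Both cases fail — unsatisfiable.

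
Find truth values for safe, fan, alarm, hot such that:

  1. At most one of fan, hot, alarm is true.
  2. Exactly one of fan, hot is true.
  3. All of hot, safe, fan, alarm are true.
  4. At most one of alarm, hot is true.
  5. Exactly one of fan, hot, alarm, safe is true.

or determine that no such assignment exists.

Case safe = True:
  (3) forces hot = True.
  Constraint (5) is violated (hot=T, safe=T) — contradiction.
Case safe = False:
  Constraint (3) is violated (safe=F) — contradiction.
Both cases fail — unsatisfiable.

The formula is unsatisfiable.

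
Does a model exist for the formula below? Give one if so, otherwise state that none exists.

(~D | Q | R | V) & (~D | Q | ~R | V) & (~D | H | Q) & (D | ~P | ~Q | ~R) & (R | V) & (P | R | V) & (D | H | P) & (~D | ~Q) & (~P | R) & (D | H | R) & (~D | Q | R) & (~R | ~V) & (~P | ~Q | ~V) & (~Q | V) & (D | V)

Set P = False.
Set Q = True.
  then (~D | ~Q) forces D = False.
  then (~Q | V) forces V = True.
  then (D | H | P) forces H = True.
  then (~R | ~V) forces R = False.
All clauses satisfied.

P = False; Q = True; V = True; R = False; D = False; H = True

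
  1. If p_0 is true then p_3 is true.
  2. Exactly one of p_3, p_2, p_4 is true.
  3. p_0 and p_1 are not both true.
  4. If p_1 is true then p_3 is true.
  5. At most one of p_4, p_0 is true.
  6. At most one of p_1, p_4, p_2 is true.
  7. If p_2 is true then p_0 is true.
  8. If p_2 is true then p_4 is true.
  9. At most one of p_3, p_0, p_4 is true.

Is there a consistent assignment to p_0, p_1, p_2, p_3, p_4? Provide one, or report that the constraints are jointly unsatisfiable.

p_0 = False; p_1 = False; p_2 = False; p_3 = True; p_4 = False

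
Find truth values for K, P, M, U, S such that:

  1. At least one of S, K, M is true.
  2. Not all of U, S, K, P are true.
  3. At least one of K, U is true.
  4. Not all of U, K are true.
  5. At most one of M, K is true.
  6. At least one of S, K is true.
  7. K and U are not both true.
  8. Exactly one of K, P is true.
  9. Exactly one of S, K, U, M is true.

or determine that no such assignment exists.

K = True, P = False, M = False, U = False, S = False

  (1) {S, K, M}: 1 true — at least one ✓
  (2) {U, S, K, P}: 1/4 true — not all ✓
  (3) {K, U}: 1 true — at least one ✓
  (4) {U, K}: 1/2 true — not all ✓
  (5) {M, K}: 1 true — at most one ✓
  (6) {S, K}: 1 true — at least one ✓
  (7) K=T, U=F — not both ✓
  (8) {K, P}: 1 true — exactly one ✓
  (9) {S, K, U, M}: 1 true — exactly one ✓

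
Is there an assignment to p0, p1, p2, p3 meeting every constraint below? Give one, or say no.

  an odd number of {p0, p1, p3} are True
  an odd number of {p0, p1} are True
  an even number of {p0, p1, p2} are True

p0 = False, p1 = True, p2 = True, p3 = False

{p0, p1, p3}: 1 true → odd ✓
{p0, p1}: 1 true → odd ✓
{p0, p1, p2}: 2 true → even ✓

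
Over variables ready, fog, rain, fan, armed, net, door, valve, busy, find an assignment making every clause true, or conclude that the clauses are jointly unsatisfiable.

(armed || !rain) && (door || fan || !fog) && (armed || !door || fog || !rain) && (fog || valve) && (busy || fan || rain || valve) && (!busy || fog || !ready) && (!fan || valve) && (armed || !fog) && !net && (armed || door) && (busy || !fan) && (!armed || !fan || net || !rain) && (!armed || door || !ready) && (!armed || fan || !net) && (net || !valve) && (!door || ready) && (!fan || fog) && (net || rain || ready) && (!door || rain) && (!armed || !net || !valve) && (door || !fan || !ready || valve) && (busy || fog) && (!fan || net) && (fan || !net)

Unit clause (!net) forces net = False.
In (net || !valve) only !valve is left, so valve = False.
In (!fan || net) only !fan is left, so fan = False.
In (fog || valve) only fog is left, so fog = True.
In (armed || !fog) only armed is left, so armed = True.
In (door || fan || !fog) only door is left, so door = True.
In (!door || ready) only ready is left, so ready = True.
In (!door || rain) only rain is left, so rain = True.
Set busy = False.
All clauses satisfied.

ready = True, fog = True, rain = True, fan = False, armed = True, net = False, door = True, valve = False, busy = False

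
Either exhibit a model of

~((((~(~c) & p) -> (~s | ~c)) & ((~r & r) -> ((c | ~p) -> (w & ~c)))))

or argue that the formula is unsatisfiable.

c: True, r: False, w: False, s: True, p: True

  ~((((~(~c) & p) -> (~s | ~c)) & ((~r & r) -> ((c | ~p) -> (w & ~c))))) = True
    ((~(~c) & p) -> (~s | ~c)) & ((~r & r) -> ((c | ~p) -> (w & ~c))) = False
      (~(~c) & p) -> (~s | ~c) = False
        ~(~c) & p = True
          ~(~c) = True
            ~c = False
        ~s | ~c = False
          ~s = False
          ~c = False
      (~r & r) -> ((c | ~p) -> (w & ~c)) = True
        ~r & r = False
          ~r = True
        (c | ~p) -> (w & ~c) = False
          c | ~p = True
            ~p = False
          w & ~c = False
            ~c = False
The formula evaluates to True.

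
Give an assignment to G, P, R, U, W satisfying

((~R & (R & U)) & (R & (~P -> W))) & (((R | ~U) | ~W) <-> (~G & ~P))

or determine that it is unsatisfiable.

Unsatisfiable

Case R = True: the conjunct ~R is False.
Case R = False: the conjunct R is False.
Both cases fail — unsatisfiable.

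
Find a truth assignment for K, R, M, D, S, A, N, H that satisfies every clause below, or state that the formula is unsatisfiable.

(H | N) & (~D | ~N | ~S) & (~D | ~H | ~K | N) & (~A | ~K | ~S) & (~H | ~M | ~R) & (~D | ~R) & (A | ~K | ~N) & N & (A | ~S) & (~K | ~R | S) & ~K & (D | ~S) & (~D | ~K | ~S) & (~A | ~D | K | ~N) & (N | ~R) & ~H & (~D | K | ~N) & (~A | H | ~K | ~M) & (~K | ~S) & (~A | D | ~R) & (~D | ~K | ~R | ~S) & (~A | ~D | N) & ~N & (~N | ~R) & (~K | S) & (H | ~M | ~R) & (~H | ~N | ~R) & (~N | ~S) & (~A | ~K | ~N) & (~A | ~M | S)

Unsatisfiable — no assignment works.

Case N = True:
  Clause (~N) is falsified — contradiction.
Case N = False:
  Clause (N) is falsified — contradiction.
Both cases fail, so the formula is unsatisfiable.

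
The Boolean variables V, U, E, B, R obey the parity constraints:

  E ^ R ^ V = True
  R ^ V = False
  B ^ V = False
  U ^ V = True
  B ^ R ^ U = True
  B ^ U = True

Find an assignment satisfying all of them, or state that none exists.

V = False; U = True; E = True; B = False; R = False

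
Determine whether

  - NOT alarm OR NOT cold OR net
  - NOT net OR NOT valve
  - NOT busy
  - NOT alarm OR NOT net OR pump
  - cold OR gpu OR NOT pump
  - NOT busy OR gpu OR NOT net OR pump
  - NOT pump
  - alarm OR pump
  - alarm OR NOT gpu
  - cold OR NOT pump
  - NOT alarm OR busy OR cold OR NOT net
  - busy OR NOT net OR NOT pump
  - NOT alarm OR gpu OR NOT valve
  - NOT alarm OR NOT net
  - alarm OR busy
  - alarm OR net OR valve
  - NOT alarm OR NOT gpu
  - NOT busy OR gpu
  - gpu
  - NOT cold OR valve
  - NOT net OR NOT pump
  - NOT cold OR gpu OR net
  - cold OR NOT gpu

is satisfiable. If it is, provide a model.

Case gpu = True:
  (NOT busy) forces busy = False.
  (NOT pump) forces pump = False.
  (alarm OR pump) forces alarm = True.
  Clause (NOT alarm OR NOT gpu) is falsified — contradiction.
Case gpu = False:
  Clause (gpu) is falsified — contradiction.
Both cases fail, so the formula is unsatisfiable.

Unsatisfiable — no assignment works.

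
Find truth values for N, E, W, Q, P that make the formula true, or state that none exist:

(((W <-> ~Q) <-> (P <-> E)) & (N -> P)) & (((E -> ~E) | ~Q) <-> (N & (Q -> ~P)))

N = True, E = True, W = False, Q = True, P = True

  ((W <-> ~Q) <-> (P <-> E)) & (N -> P) = True
    (W <-> ~Q) <-> (P <-> E) = True
      W <-> ~Q = True
        ~Q = False
      P <-> E = True
    N -> P = True
  ((E -> ~E) | ~Q) <-> (N & (Q -> ~P)) = True
    (E -> ~E) | ~Q = False
      E -> ~E = False
        ~E = False
      ~Q = False
    N & (Q -> ~P) = False
      Q -> ~P = False
        ~P = False
Both conjuncts True, so the formula holds.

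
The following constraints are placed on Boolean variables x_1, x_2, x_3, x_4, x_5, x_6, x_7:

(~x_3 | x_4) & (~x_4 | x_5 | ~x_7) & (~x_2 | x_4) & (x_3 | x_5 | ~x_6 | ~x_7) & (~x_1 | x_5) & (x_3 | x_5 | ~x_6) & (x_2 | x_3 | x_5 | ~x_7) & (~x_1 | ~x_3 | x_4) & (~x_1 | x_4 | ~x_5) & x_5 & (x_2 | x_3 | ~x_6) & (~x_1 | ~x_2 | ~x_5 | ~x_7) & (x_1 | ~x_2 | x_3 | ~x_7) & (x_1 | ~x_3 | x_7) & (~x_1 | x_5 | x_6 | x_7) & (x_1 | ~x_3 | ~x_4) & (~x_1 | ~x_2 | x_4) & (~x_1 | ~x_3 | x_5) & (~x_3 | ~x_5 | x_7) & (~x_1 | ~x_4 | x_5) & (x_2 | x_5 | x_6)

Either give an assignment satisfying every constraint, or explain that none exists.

x_1=T; x_2=F; x_3=F; x_4=T; x_5=T; x_6=F; x_7=F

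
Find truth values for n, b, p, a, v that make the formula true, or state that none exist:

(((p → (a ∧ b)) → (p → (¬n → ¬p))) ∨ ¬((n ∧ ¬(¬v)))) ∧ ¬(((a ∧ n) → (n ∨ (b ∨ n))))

The conjunct ¬(((a ∧ n) → (n ∨ (b ∨ n)))) is unsatisfiable on its own:
  n=F, b=F, a=F: evaluates to False.
  n=F, b=F, a=T: evaluates to False.
  n=F, b=T, a=F: evaluates to False.
  n=F, b=T, a=T: evaluates to False.
  n=T, b=F, a=F: evaluates to False.
  n=T, b=F, a=T: evaluates to False.
  n=T, b=T, a=F: evaluates to False.
  n=T, b=T, a=T: evaluates to False.
So the whole conjunction is unsatisfiable.

Unsatisfiable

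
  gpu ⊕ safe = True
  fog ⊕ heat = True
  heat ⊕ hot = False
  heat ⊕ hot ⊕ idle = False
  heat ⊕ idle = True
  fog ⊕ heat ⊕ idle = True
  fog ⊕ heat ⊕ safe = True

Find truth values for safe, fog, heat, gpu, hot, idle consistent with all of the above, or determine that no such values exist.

safe: False, fog: False, heat: True, gpu: True, hot: True, idle: False

gpu ⊕ safe = T ⊕ F = True ✓
fog ⊕ heat = F ⊕ T = True ✓
heat ⊕ hot = T ⊕ T = False ✓
heat ⊕ hot ⊕ idle = T ⊕ T ⊕ F = False ✓
heat ⊕ idle = T ⊕ F = True ✓
fog ⊕ heat ⊕ idle = F ⊕ T ⊕ F = True ✓
fog ⊕ heat ⊕ safe = F ⊕ T ⊕ F = True ✓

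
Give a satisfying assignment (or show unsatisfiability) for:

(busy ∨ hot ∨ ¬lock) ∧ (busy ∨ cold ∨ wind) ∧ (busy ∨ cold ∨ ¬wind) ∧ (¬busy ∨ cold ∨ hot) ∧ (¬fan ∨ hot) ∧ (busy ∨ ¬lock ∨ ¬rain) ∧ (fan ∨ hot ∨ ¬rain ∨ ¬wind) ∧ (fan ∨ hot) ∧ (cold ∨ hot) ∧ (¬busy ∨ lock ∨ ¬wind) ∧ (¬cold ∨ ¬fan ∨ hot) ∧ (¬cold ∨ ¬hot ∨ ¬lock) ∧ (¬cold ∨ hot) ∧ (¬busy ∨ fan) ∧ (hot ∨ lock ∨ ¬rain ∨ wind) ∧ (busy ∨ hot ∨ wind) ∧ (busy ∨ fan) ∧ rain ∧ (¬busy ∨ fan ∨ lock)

lock = False, rain = True, fan = True, cold = True, busy = True, wind = False, hot = True

Unit clause (rain) forces rain = True.
Set lock = False.
Set fan = True.
  then (¬fan ∨ hot) forces hot = True.
Set cold = True.
Set busy = True.
  then (¬busy ∨ lock ∨ ¬wind) forces wind = False.
All clauses satisfied.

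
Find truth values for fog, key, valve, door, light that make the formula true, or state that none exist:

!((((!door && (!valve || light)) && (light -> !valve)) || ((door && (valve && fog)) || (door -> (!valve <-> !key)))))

fog = False, key = False, valve = True, door = True, light = True

  !((((!door && (!valve || light)) && (light -> !valve)) || ((door && (valve && fog)) || (door -> (!valve <-> !key))))) = True
    ((!door && (!valve || light)) && (light -> !valve)) || ((door && (valve && fog)) || (door -> (!valve <-> !key))) = False
      (!door && (!valve || light)) && (light -> !valve) = False
        !door && (!valve || light) = False
          !door = False
          !valve || light = True
            !valve = False
        light -> !valve = False
          !valve = False
      (door && (valve && fog)) || (door -> (!valve <-> !key)) = False
        door && (valve && fog) = False
          valve && fog = False
        door -> (!valve <-> !key) = False
          !valve <-> !key = False
            !valve = False
            !key = True
The formula evaluates to True.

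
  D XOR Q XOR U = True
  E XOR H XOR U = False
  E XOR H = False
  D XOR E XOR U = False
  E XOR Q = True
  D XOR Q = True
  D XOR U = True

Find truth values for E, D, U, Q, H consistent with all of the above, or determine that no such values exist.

E=T; D=T; U=F; Q=F; H=T

D XOR Q XOR U = T XOR F XOR F = True ✓
E XOR H XOR U = T XOR T XOR F = False ✓
E XOR H = T XOR T = False ✓
D XOR E XOR U = T XOR T XOR F = False ✓
E XOR Q = T XOR F = True ✓
D XOR Q = T XOR F = True ✓
D XOR U = T XOR F = True ✓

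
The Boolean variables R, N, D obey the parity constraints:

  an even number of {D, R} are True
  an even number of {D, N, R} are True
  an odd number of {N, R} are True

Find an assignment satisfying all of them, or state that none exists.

R = True, N = False, D = True

{D, R}: 2 true → even ✓
{D, N, R}: 2 true → even ✓
{N, R}: 1 true → odd ✓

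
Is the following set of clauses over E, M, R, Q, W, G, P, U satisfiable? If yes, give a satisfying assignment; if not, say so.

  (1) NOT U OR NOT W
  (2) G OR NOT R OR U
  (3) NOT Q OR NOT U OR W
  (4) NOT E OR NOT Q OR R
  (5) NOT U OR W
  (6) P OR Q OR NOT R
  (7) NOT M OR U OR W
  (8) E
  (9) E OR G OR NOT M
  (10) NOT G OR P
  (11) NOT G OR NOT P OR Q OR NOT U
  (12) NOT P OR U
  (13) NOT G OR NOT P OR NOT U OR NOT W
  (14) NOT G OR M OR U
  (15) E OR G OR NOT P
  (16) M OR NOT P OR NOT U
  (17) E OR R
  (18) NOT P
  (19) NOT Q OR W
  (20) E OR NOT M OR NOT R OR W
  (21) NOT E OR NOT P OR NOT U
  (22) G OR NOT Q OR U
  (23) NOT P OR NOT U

E: True; M: False; R: False; Q: False; W: False; G: False; P: False; U: False

Unit clause (E) forces E = True.
Unit clause (NOT P) forces P = False.
In (NOT G OR P) only NOT G is left, so G = False.
Set M = False.
Try R = True:
  (G OR NOT R OR U) forces U = True.
  (NOT U OR NOT W) forces W = False.
  clause (NOT U OR W) is falsified — backtrack.
So R = False.
  then (NOT E OR NOT Q OR R) forces Q = False.
Set W = False.
  then (NOT U OR W) forces U = False.
All clauses satisfied.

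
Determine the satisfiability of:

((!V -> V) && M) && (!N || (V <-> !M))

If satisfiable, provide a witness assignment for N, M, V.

N = False, M = True, V = True

  (!V -> V) && M = True
    !V -> V = True
      !V = False
  !N || (V <-> !M) = True
    !N = True
    V <-> !M = False
      !M = False
Both conjuncts True, so the formula holds.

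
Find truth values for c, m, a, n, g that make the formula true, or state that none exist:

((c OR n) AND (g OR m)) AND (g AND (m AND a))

c = False; m = True; a = True; n = True; g = True

  (c OR n) AND (g OR m) = True
    c OR n = True
    g OR m = True
  g AND (m AND a) = True
    m AND a = True
Both conjuncts True, so the formula holds.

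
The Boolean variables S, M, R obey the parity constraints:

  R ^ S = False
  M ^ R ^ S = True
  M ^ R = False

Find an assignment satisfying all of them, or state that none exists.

S=T, M=T, R=T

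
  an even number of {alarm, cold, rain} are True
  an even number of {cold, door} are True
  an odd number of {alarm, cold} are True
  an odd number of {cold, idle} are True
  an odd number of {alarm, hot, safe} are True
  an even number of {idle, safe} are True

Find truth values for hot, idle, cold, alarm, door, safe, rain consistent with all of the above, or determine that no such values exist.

hot: True, idle: True, cold: False, alarm: True, door: False, safe: True, rain: True

{alarm, cold, rain}: 2 true → even ✓
{cold, door}: 0 true → even ✓
{alarm, cold}: 1 true → odd ✓
{cold, idle}: 1 true → odd ✓
{alarm, hot, safe}: 3 true → odd ✓
{idle, safe}: 2 true → even ✓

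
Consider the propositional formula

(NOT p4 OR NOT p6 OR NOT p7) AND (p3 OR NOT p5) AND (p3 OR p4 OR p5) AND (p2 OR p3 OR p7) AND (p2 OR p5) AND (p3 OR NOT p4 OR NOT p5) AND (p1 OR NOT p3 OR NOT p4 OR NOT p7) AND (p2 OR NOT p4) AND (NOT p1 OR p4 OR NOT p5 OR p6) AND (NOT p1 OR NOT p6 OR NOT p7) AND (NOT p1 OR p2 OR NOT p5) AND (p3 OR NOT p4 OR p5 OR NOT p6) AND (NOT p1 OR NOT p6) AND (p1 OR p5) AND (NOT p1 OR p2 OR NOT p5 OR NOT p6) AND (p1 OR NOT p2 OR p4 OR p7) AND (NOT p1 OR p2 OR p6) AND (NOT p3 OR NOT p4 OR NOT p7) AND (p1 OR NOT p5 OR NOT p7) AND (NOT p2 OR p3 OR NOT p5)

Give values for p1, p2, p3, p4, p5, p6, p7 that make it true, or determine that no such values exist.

p1 = True; p2 = True; p3 = False; p4 = True; p5 = False; p6 = False; p7 = False

Set p1 = True.
  then (NOT p1 OR NOT p6) forces p6 = False.
  then (NOT p1 OR p2 OR p6) forces p2 = True.
Set p3 = False.
  then (p3 OR NOT p5) forces p5 = False.
  then (p3 OR p4 OR p5) forces p4 = True.
Set p7 = False.
All clauses satisfied.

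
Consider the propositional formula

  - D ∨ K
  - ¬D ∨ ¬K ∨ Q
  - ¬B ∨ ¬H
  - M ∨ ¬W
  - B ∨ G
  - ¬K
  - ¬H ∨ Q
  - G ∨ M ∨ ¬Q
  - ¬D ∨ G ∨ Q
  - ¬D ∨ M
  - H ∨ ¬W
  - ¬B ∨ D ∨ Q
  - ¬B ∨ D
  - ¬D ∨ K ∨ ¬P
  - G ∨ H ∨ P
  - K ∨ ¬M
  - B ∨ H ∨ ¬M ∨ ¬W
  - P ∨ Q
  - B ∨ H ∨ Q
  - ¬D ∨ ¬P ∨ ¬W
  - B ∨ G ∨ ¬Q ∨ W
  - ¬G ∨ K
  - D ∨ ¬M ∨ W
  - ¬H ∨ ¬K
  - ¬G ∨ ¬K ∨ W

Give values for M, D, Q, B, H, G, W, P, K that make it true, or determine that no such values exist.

Case K = True:
  Clause (¬K) is falsified — contradiction.
Case K = False:
  (D ∨ K) forces D = True.
  (¬D ∨ M) forces M = True.
  Clause (K ∨ ¬M) is falsified — contradiction.
Both cases fail, so the formula is unsatisfiable.

UNSATISFIABLE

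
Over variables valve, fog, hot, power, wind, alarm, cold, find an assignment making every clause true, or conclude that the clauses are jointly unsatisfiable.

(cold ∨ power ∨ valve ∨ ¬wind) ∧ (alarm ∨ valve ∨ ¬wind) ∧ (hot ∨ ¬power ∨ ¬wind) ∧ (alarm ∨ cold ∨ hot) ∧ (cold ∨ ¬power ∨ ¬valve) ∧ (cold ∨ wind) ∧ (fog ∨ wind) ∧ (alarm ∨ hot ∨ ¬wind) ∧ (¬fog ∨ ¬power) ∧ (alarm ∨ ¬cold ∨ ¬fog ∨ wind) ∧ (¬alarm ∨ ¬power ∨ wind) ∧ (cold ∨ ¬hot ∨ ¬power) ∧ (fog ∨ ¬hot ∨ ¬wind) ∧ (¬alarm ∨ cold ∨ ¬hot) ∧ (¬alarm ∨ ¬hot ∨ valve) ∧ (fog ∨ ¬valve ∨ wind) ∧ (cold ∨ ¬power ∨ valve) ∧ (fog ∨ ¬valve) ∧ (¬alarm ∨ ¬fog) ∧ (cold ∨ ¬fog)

valve: False; fog: False; hot: False; power: False; wind: True; alarm: True; cold: True

Set valve = False.
Try fog = True:
  (¬fog ∨ ¬power) forces power = False.
  (¬alarm ∨ ¬fog) forces alarm = False.
  (alarm ∨ valve ∨ ¬wind) forces wind = False.
  (cold ∨ wind) forces cold = True.
  clause (alarm ∨ ¬cold ∨ ¬fog ∨ wind) is falsified — backtrack.
So fog = False.
  then (fog ∨ wind) forces wind = True.
  then (fog ∨ ¬hot ∨ ¬wind) forces hot = False.
  then (alarm ∨ valve ∨ ¬wind) forces alarm = True.
  then (hot ∨ ¬power ∨ ¬wind) forces power = False.
  then (cold ∨ power ∨ valve ∨ ¬wind) forces cold = True.
All clauses satisfied.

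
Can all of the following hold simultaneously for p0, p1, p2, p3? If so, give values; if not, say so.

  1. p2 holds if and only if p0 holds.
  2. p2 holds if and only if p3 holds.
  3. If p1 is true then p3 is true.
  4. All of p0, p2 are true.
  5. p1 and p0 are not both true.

p0=T, p1=F, p2=T, p3=T

  (1) p2=T, p0=T — same ✓
  (2) p2=T, p3=T — same ✓
  (3) p1=F ⇒ p3: vacuous ✓
  (4) {p0, p2}: all 2 true ✓
  (5) p1=F, p0=T — not both ✓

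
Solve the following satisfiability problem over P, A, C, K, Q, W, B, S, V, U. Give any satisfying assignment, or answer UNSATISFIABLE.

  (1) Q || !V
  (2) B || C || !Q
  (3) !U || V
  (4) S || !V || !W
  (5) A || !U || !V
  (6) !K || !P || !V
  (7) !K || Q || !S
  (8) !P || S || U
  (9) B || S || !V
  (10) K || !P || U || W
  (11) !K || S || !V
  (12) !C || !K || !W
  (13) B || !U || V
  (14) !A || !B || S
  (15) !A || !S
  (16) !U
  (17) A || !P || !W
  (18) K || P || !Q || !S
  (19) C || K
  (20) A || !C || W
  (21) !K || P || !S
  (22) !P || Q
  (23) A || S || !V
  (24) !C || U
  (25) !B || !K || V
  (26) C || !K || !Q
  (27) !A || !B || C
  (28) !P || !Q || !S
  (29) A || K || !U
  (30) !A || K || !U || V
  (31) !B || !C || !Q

Unit clause (!U) forces U = False.
In (!C || U) only !C is left, so C = False.
In (C || K) only K is left, so K = True.
In (C || !K || !Q) only !Q is left, so Q = False.
In (Q || !V) only !V is left, so V = False.
In (!K || Q || !S) only !S is left, so S = False.
In (!P || S || U) only !P is left, so P = False.
In (!B || !K || V) only !B is left, so B = False.
Set A = False.
Set W = True.
All clauses satisfied.

P = False, A = False, C = False, K = True, Q = False, W = True, B = False, S = False, V = False, U = False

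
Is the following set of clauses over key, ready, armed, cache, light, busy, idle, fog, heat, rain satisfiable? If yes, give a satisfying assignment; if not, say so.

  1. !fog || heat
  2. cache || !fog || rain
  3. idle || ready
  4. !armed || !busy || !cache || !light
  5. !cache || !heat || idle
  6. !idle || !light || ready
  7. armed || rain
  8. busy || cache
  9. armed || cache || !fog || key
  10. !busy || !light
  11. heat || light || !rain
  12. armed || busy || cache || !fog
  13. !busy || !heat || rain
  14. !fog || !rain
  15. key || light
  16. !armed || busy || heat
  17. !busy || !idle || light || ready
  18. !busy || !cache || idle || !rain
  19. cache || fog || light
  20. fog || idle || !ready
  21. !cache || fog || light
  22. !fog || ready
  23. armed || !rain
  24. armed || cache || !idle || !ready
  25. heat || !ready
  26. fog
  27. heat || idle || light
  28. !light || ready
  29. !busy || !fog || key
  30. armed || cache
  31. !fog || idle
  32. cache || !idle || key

Unit clause (fog) forces fog = True.
In (!fog || idle) only idle is left, so idle = True.
In (!fog || heat) only heat is left, so heat = True.
In (!fog || !rain) only !rain is left, so rain = False.
In (!fog || ready) only ready is left, so ready = True.
In (cache || !fog || rain) only cache is left, so cache = True.
In (armed || rain) only armed is left, so armed = True.
In (!busy || !heat || rain) only !busy is left, so busy = False.
Set key = True.
Set light = True.
All clauses satisfied.

key=T, ready=T, armed=T, cache=T, light=T, busy=F, idle=T, fog=T, heat=T, rain=F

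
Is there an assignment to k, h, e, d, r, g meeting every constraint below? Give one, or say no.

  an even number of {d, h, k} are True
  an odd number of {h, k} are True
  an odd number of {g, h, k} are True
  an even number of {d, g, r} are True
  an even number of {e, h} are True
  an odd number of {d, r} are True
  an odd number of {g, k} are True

UNSATISFIABLE

Adding constraints 2, 3, 4, 6 mod 2: every variable appears an even number of times on the left, so the left side is 0.
But the right sides sum to 1 (mod 2). 0 ≠ 1 — the system is inconsistent.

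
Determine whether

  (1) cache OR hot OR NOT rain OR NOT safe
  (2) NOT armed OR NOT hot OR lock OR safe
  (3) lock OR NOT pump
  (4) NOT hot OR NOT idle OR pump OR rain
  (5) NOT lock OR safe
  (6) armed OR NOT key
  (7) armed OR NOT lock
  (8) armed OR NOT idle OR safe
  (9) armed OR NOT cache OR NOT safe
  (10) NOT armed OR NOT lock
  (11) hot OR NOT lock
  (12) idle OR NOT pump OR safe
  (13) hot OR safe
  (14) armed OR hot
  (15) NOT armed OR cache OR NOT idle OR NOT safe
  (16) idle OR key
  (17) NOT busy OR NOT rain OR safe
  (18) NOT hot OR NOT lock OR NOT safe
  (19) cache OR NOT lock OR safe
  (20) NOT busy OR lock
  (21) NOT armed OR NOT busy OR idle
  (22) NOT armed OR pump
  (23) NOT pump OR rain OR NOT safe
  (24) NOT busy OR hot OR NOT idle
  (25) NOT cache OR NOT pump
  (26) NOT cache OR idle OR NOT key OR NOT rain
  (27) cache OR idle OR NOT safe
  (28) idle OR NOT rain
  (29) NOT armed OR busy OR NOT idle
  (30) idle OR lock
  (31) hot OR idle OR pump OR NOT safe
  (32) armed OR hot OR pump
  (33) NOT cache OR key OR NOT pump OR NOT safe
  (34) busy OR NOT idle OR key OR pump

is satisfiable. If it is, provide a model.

No satisfying assignment exists.

Case lock = True:
  (NOT lock OR safe) forces safe = True.
  (armed OR NOT lock) forces armed = True.
  Clause (NOT armed OR NOT lock) is falsified — contradiction.
Case lock = False:
  (lock OR NOT pump) forces pump = False.
  (NOT busy OR lock) forces busy = False.
  (NOT armed OR pump) forces armed = False.
  (armed OR NOT key) forces key = False.
  (armed OR hot) forces hot = True.
  (idle OR key) forces idle = True.
  Clause (busy OR NOT idle OR key OR pump) is falsified — contradiction.
Both cases fail, so the formula is unsatisfiable.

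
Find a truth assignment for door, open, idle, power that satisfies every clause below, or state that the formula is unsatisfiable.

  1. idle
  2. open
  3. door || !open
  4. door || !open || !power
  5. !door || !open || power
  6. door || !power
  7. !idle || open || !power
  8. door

Unit clause (idle) forces idle = True.
Unit clause (open) forces open = True.
In (door || !open) only door is left, so door = True.
In (!door || !open || power) only power is left, so power = True.
All clauses satisfied.

door = True; open = True; idle = True; power = True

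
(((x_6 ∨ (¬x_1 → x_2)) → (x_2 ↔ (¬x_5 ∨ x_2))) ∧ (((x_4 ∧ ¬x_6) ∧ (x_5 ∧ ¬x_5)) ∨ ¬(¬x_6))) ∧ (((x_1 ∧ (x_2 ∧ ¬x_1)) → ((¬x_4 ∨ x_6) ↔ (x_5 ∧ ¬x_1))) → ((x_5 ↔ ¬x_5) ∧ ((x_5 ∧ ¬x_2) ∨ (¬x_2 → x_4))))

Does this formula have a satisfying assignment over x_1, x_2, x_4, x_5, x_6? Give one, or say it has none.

The conjunct ((x_1 ∧ (x_2 ∧ ¬x_1)) → ((¬x_4 ∨ x_6) ↔ (x_5 ∧ ¬x_1))) → ((x_5 ↔ ¬x_5) ∧ ((x_5 ∧ ¬x_2) ∨ (¬x_2 → x_4))) is unsatisfiable on its own:
  x_2 = True: simplifies to ((x_1 ∧ ¬x_1) → ((¬x_4 ∨ x_6) ↔ (x_5 ∧ ¬x_1))) → (x_5 ↔ ¬x_5).
    x_1 = True: simplifies to x_5 ↔ ¬x_5.
      x_5 = True: this becomes True ↔ ¬True = False.
      x_5 = False: this becomes False ↔ ¬False = False.
    x_1 = False: simplifies to x_5 ↔ ¬x_5.
      x_5 = True: this becomes True ↔ ¬True = False.
      x_5 = False: this becomes False ↔ ¬False = False.
  x_2 = False: simplifies to (x_5 ↔ ¬x_5) ∧ (x_5 ∨ x_4).
    x_5 = True: the conjunct x_5 ↔ ¬x_5 becomes True ↔ ¬True = False.
    x_5 = False: the conjunct x_5 ↔ ¬x_5 becomes False ↔ ¬False = False.
So the whole conjunction is unsatisfiable.

No satisfying assignment exists.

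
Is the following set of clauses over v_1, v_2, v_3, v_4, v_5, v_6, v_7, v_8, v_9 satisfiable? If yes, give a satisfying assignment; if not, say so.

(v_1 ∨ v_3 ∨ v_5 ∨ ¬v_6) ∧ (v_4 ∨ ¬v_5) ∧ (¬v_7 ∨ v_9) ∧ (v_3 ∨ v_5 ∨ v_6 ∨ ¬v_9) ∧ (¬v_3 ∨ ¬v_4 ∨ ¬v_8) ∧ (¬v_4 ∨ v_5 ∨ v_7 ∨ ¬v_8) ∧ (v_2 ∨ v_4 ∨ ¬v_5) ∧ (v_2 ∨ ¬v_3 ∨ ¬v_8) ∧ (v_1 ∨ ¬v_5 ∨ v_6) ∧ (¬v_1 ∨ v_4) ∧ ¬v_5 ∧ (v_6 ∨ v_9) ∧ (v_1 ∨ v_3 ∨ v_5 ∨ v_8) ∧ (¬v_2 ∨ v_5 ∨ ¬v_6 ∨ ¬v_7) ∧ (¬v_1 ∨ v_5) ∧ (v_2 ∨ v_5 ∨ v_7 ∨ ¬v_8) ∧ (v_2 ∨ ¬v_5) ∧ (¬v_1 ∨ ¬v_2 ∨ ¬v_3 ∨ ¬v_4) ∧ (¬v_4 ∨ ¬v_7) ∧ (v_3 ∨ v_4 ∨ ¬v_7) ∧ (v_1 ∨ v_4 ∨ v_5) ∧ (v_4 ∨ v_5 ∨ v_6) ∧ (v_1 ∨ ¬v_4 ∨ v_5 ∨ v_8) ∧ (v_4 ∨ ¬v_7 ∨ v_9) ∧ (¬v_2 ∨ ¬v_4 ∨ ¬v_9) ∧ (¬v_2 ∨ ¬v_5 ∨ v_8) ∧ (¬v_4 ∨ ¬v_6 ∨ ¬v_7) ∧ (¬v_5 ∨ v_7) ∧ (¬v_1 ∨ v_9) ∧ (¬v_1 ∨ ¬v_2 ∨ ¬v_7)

UNSATISFIABLE

Case v_5 = True:
  Clause (¬v_5) is falsified — contradiction.
Case v_5 = False:
  (¬v_1 ∨ v_5) forces v_1 = False.
  (v_1 ∨ v_4 ∨ v_5) forces v_4 = True.
  (¬v_4 ∨ ¬v_7) forces v_7 = False.
  (¬v_4 ∨ v_5 ∨ v_7 ∨ ¬v_8) forces v_8 = False.
  Clause (v_1 ∨ ¬v_4 ∨ v_5 ∨ v_8) is falsified — contradiction.
Both cases fail, so the formula is unsatisfiable.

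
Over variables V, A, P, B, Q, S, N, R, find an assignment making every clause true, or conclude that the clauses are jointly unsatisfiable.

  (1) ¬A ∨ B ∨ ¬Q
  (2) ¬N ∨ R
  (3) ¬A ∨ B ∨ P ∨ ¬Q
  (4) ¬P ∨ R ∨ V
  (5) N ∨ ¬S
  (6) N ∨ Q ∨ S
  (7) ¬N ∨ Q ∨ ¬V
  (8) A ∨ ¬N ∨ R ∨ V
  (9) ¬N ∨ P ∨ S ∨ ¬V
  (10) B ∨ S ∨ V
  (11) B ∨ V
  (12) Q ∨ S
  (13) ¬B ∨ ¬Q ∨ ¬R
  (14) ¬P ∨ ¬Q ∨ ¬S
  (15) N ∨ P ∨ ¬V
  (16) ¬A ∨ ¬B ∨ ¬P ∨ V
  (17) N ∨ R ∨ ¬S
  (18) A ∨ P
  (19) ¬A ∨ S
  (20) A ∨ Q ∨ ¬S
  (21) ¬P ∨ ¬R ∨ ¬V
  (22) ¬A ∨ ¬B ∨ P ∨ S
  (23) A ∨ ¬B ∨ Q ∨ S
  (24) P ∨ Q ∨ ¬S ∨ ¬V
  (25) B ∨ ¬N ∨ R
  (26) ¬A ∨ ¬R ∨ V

V=T, A=F, P=T, B=F, Q=T, S=F, N=F, R=F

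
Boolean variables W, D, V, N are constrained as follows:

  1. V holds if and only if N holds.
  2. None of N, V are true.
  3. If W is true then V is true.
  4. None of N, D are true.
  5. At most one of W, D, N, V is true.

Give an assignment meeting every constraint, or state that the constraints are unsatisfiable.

W = False; D = False; V = False; N = False

  (1) V=F, N=F — same ✓
  (2) {N, V}: 0 true — none ✓
  (3) W=F ⇒ V: vacuous ✓
  (4) {N, D}: 0 true — none ✓
  (5) {W, D, N, V}: 0 true — at most one ✓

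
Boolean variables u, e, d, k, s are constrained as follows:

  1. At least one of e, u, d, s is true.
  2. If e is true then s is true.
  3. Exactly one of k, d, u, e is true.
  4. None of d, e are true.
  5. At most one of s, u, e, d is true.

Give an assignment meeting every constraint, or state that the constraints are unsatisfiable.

u = False, e = False, d = False, k = True, s = True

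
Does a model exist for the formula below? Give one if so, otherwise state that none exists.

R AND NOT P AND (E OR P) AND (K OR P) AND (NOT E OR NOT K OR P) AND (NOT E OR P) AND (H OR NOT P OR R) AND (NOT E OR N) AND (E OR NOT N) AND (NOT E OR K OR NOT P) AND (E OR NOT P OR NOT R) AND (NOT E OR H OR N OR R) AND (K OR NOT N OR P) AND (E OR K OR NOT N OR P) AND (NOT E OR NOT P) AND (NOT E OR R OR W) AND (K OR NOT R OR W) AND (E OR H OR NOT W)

Unsatisfiable — no assignment works.

Case P = True:
  Clause (NOT P) is falsified — contradiction.
Case P = False:
  (R) forces R = True.
  (E OR P) forces E = True.
  Clause (NOT E OR P) is falsified — contradiction.
Both cases fail, so the formula is unsatisfiable.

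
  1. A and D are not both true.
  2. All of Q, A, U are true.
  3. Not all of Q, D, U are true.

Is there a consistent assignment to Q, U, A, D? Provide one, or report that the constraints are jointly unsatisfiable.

Q=T, U=T, A=T, D=F

  (1) A=T, D=F — not both ✓
  (2) {Q, A, U}: all 3 true ✓
  (3) {Q, D, U}: 2/3 true — not all ✓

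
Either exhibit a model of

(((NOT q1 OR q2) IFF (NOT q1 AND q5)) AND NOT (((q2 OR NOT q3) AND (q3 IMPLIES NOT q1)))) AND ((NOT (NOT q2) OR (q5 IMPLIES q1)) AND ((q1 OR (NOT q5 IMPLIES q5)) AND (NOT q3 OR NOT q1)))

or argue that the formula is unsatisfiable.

No satisfying assignment exists.

Case q1 = True: the formula simplifies to (NOT q2 AND NOT (((q2 OR NOT q3) AND NOT q3))) AND NOT q3.
  q3 = True: the conjunct NOT q3 is False.
  q3 = False: the conjunct NOT (((q2 OR NOT q3) AND NOT q3)) becomes NOT ((True AND True)) = False.
Case q1 = False: the formula simplifies to (q5 AND NOT ((q2 OR NOT q3))) AND ((NOT (NOT q2) OR NOT q5) AND (NOT q5 IMPLIES q5)).
  q5 = True: simplifies to NOT ((q2 OR NOT q3)) AND NOT (NOT q2).
    q2 = True: the conjunct NOT ((q2 OR NOT q3)) becomes NOT ((True OR NOT q3)) = False.
    q2 = False: the conjunct NOT (NOT q2) becomes NOT (NOT False) = False.
  q5 = False: the conjunct q5 is False.
Both cases fail — unsatisfiable.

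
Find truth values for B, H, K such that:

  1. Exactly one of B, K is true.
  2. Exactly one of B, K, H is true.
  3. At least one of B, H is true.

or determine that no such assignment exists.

B=T; H=F; K=F

  (1) {B, K}: 1 true — exactly one ✓
  (2) {B, K, H}: 1 true — exactly one ✓
  (3) {B, H}: 1 true — at least one ✓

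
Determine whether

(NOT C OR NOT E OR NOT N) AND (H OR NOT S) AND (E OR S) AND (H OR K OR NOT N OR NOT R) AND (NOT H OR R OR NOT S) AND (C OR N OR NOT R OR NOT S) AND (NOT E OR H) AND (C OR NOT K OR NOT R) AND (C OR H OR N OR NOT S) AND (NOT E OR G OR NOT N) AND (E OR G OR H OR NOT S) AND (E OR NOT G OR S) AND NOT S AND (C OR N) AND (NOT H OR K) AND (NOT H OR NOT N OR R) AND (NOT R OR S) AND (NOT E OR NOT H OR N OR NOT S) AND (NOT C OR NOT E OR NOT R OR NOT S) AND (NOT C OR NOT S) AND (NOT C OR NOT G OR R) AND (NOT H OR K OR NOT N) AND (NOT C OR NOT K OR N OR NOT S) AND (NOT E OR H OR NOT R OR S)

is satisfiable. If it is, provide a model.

K=T, E=T, N=F, H=T, R=F, S=F, C=T, G=F

Unit clause (NOT S) forces S = False.
In (NOT R OR S) only NOT R is left, so R = False.
In (E OR S) only E is left, so E = True.
In (NOT E OR H) only H is left, so H = True.
In (NOT H OR K) only K is left, so K = True.
In (NOT H OR NOT N OR R) only NOT N is left, so N = False.
In (C OR N) only C is left, so C = True.
In (NOT C OR NOT G OR R) only NOT G is left, so G = False.
All clauses satisfied.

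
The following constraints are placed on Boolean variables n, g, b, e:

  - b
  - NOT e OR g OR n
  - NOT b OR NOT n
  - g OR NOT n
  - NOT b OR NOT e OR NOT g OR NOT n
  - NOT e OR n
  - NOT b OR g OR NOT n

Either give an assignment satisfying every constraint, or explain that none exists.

n: False; g: False; b: True; e: False

Unit clause (b) forces b = True.
In (NOT b OR NOT n) only NOT n is left, so n = False.
In (NOT e OR n) only NOT e is left, so e = False.
Set g = False.
Check each clause:
  (b): b holds.
  (NOT e OR g OR n): NOT e holds.
  (NOT b OR NOT n): NOT n holds.
  (g OR NOT n): NOT n holds.
  (NOT b OR NOT e OR NOT g OR NOT n): NOT e holds.
  (NOT e OR n): NOT e holds.
  (NOT b OR g OR NOT n): NOT n holds.
All clauses satisfied.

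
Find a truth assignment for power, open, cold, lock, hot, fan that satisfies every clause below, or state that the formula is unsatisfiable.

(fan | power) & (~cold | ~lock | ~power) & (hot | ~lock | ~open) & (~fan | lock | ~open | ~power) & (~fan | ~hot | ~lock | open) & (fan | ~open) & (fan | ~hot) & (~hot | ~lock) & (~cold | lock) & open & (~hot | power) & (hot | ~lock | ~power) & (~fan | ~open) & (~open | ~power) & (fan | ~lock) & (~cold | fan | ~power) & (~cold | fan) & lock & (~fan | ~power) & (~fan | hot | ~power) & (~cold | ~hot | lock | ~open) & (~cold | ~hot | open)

UNSATISFIABLE

Case open = True:
  (fan | ~open) forces fan = True.
  Clause (~fan | ~open) is falsified — contradiction.
Case open = False:
  Clause (open) is falsified — contradiction.
Both cases fail, so the formula is unsatisfiable.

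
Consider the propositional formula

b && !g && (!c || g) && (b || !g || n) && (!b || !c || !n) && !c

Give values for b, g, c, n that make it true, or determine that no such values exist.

b=T, g=F, c=F, n=F

Unit clause (b) forces b = True.
Unit clause (!g) forces g = False.
In (!c || g) only !c is left, so c = False.
Set n = False.
All clauses satisfied.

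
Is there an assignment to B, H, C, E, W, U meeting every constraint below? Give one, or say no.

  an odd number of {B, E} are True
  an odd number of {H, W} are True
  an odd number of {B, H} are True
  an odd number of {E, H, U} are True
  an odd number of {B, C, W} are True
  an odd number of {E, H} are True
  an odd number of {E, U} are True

The formula is unsatisfiable.

Adding constraints 1, 3, 6 mod 2: every variable appears an even number of times on the left, so the left side is 0.
But the right sides sum to 1 (mod 2). 0 ≠ 1 — the system is inconsistent.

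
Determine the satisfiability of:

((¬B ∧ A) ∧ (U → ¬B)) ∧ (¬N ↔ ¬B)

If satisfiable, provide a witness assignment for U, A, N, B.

U = True, A = True, N = False, B = False

  (¬B ∧ A) ∧ (U → ¬B) = True
    ¬B ∧ A = True
      ¬B = True
    U → ¬B = True
      ¬B = True
  ¬N ↔ ¬B = True
    ¬N = True
    ¬B = True
Both conjuncts True, so the formula holds.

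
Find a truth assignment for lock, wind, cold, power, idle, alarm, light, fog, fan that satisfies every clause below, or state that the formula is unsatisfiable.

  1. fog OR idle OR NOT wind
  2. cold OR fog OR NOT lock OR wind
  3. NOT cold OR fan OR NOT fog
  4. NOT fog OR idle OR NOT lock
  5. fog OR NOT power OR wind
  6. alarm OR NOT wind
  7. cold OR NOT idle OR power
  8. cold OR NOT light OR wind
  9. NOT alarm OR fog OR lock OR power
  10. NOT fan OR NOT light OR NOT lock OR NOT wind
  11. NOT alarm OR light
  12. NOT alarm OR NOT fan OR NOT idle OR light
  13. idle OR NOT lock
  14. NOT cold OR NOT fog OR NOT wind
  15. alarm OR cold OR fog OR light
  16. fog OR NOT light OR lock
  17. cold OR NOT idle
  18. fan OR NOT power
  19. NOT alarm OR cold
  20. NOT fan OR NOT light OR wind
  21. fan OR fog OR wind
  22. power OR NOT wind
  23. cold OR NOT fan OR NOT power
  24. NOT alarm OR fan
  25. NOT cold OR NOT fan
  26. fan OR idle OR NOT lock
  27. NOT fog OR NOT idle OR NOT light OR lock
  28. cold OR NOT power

lock = False, wind = False, cold = False, power = False, idle = False, alarm = False, light = False, fog = True, fan = True

Set lock = False.
Try wind = True:
  (alarm OR NOT wind) forces alarm = True.
  (NOT alarm OR light) forces light = True.
  (fog OR NOT light OR lock) forces fog = True.
  (NOT cold OR NOT fog OR NOT wind) forces cold = False.
  clause (NOT alarm OR cold) is falsified — backtrack.
So wind = False.
Try cold = True:
  (NOT cold OR NOT fan) forces fan = False.
  (NOT cold OR fan OR NOT fog) forces fog = False.
  clause (fan OR fog OR wind) is falsified — backtrack.
So cold = False.
  then (cold OR NOT light OR wind) forces light = False.
  then (NOT alarm OR light) forces alarm = False.
  then (alarm OR cold OR fog OR light) forces fog = True.
  then (cold OR NOT idle) forces idle = False.
  then (cold OR NOT power) forces power = False.
Set fan = True.
All clauses satisfied.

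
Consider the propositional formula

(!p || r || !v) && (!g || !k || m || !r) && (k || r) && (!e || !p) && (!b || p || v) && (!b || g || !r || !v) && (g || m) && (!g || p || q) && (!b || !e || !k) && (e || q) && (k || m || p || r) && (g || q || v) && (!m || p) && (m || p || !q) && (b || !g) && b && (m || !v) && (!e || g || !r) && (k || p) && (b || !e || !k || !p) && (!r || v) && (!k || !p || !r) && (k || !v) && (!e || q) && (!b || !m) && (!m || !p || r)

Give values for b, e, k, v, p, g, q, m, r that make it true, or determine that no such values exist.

Unit clause (b) forces b = True.
In (!b || !m) only !m is left, so m = False.
In (g || m) only g is left, so g = True.
In (m || !v) only !v is left, so v = False.
In (!r || v) only !r is left, so r = False.
In (k || r) only k is left, so k = True.
In (!b || p || v) only p is left, so p = True.
In (!b || !e || !k) only !e is left, so e = False.
In (e || q) only q is left, so q = True.
All clauses satisfied.

b: True, e: False, k: True, v: False, p: True, g: True, q: True, m: False, r: False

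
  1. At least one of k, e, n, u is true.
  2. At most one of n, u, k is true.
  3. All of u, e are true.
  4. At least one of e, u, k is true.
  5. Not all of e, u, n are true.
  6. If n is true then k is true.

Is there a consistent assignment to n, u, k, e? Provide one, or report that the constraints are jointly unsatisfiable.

n = False, u = True, k = False, e = True

  (1) {k, e, n, u}: 2 true — at least one ✓
  (2) {n, u, k}: 1 true — at most one ✓
  (3) {u, e}: all 2 true ✓
  (4) {e, u, k}: 2 true — at least one ✓
  (5) {e, u, n}: 2/3 true — not all ✓
  (6) n=F ⇒ k: vacuous ✓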